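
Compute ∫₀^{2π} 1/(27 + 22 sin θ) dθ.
Call the integral J. The integrand is 2π-periodic and we integrate over a full period, so shifting θ does not change the value (θ → θ + π/2 turns sin θ into cos θ). Hence
  J = ∫₀^{2π} dθ/(27 + 22 cos θ).
Put z = e^{iθ}: then cos θ = (z + 1/z)/2, dθ = dz/(iz), and z runs once counterclockwise around |z| = 1:
  J = ∮_{|z|=1} 1/(27 + 22*(z + 1/z)/2) · dz/(iz) = (2/i) ∮_{|z|=1} dz/(22*z^2 + 54*z + 22).
The roots of 22*z^2 + 54*z + 22 are z = (-27 ± sqrt(27^2 - 22^2))/22, with sqrt(245) = 7*sqrt(5); their product is 1, so only z₊ = -27/22 + 7*sqrt(5)/22 lies inside the unit circle (z₋ = -27/22 - 7*sqrt(5)/22 lies outside).
z₊ is a simple zero of q(z) = 22*z^2 + 54*z + 22, so Res(1/q, z₊) = 1/q'(z₊) with q'(z) = 44*z + 54; and q'(z₊) = 22*(z₊ - z₋) = 14*sqrt(5).
Therefore J = (2/i) · 2πi · 1/(14*sqrt(5)) = 2*pi/(7*sqrt(5)) = 2*sqrt(5)*pi/35

Final answer: 2*sqrt(5)*pi/35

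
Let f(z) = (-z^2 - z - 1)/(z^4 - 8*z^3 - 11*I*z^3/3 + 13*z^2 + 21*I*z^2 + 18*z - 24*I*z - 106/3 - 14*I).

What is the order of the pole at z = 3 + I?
Factor the denominator:
  z^4 - 8*z^3 - 11*I*z^3/3 + 13*z^2 + 21*I*z^2 + 18*z - 24*I*z - 106/3 - 14*I = (z - 3 - I)^3*(z + 1 - 2*I/3)

The numerator P(z) = -z^2 - z - 1 has P(3 + I) = -12 - 7*I ≠ 0, so no factor of (z - 3 - I) cancels.
Near z = 3 + I we can therefore write f(z) = g(z)/(z - 3 - I)^3 with g analytic at 3 + I and g(3 + I) ≠ 0 (g is the numerator divided by the remaining denominator factors).

Hence z = 3 + I is a pole of order 3.

Final answer: 3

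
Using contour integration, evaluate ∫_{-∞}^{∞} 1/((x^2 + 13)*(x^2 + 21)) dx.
Let f(z) = 1/((z^2 + 13)*(z^2 + 21)). The denominator has no real zeros and deg Q - deg P = 4 ≥ 2, so the integral of f over the upper semicircle |z| = R tends to 0 as R → ∞. Closing the contour in the upper half-plane,
  ∫_{-∞}^{∞} f(x) dx = 2πi · Σ Res(f, z_k)  over the poles with Im z_k > 0.

Zeros of the denominator: z^2 + 21 = 0 gives z = ±sqrt(21)*I; z^2 + 13 = 0 gives z = ±sqrt(13)*I.
Upper half-plane: z = sqrt(13)*I, z = sqrt(21)*I (simple).

Each pole is a simple zero of Q(z) = z^4 + 34*z^2 + 273, so Res(f, z₀) = P(z₀)/Q'(z₀) with P(z) = 1, Q'(z) = 4*z^3 + 68*z:
  Res(f, sqrt(13)*I) = (1)/(16*sqrt(13)*I) = -sqrt(13)*I/208
  Res(f, sqrt(21)*I) = (1)/(-16*sqrt(21)*I) = sqrt(21)*I/336

Sum of residues: I*(-sqrt(13)/208 + sqrt(21)/336)
∫_{-∞}^{∞} f(x) dx = 2πi · (I*(-sqrt(13)/208 + sqrt(21)/336)) = pi*(-13*sqrt(21) + 21*sqrt(13))/2184

Final answer: pi*(-13*sqrt(21) + 21*sqrt(13))/2184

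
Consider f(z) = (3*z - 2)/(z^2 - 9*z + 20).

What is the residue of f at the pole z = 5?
Write f(z) = P(z)/Q(z) with P(z) = 3*z - 2 and Q(z) = z^2 - 9*z + 20.
The denominator factors as Q(z) = (z - 5)*(z - 4), so z = 5 is a simple zero of Q and P is analytic there; z = 5 is therefore a simple pole and
  Res(f, z₀) = P(z₀)/Q'(z₀).

Q'(z) = 2*z - 9, so Q'(5) = 1.
P(5) = 13.

Res(f, 5) = (13)/(1) = 13

Final answer: 13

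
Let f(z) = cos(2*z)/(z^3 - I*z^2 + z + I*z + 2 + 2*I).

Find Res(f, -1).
(4/25 - 3*I/25)*cos(2)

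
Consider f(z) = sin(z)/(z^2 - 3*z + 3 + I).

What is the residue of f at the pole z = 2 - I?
Write f(z) = P(z)/Q(z) with P(z) = sin(z) and Q(z) = z^2 - 3*z + 3 + I.
The denominator factors as Q(z) = (z - 2 + I)*(z - 1 - I), so z = 2 - I is a simple zero of Q and P is analytic there; z = 2 - I is therefore a simple pole and
  Res(f, z₀) = P(z₀)/Q'(z₀).

Q'(z) = 2*z - 3, so Q'(2 - I) = 1 - 2*I.
P(2 - I) = sin(2 - I).

Res(f, 2 - I) = (sin(2 - I))/(1 - 2*I) = (1/5 + 2*I/5)*sin(2 - I)

Final answer: (1/5 + 2*I/5)*sin(2 - I)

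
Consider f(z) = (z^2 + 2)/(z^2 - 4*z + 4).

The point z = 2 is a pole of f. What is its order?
Factor the denominator:
  z^2 - 4*z + 4 = (z - 2)^2

The numerator P(z) = z^2 + 2 has P(2) = 6 ≠ 0, so no factor of (z - 2) cancels.
Near z = 2 we can therefore write f(z) = g(z)/(z - 2)^2 with g analytic at 2 and g(2) ≠ 0 (g is just the numerator).

Hence z = 2 is a pole of order 2.

Final answer: 2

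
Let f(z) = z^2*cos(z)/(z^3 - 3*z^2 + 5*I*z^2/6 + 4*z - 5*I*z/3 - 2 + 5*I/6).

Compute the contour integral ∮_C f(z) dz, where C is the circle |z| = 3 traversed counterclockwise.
pi*(-24/13 + 10*I/13)*cos(1 - 3*I/2) + pi*(24/13 - 10*I/13)*cos(1 + 2*I/3) + 2*I*pi*cos(1)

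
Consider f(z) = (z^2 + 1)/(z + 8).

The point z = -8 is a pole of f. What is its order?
Factor the denominator:
  z + 8 = (z + 8)

The numerator P(z) = z^2 + 1 has P(-8) = 65 ≠ 0, so no factor of (z + 8) cancels.
Near z = -8 we can therefore write f(z) = g(z)/(z + 8) with g analytic at -8 and g(-8) ≠ 0 (g is just the numerator).

Hence z = -8 is a pole of order 1.

Final answer: 1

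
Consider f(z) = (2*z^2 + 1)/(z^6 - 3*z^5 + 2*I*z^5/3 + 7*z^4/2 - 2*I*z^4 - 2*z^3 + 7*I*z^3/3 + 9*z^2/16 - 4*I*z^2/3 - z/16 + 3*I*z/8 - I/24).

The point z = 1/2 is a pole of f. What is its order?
4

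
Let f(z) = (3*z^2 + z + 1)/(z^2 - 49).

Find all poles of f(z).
The singularities of f are the zeros of the denominator. Factoring,
  z^2 - 49 = (z + 7)*(z - 7)
so the candidates are z = -7, z = 7.

Check the numerator P(z) = 3*z^2 + z + 1 at each one:
  P(-7) = 141 ≠ 0, so z = -7 is a (simple) pole.
  P(7) = 155 ≠ 0, so z = 7 is a (simple) pole.

Poles of f: {-7, 7}

Final answer: {-7, 7}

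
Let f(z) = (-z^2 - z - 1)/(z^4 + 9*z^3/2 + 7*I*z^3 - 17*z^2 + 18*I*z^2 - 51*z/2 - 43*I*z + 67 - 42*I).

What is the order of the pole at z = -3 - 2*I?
2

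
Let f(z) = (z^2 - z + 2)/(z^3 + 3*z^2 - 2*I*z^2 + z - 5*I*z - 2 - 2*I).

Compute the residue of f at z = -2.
4/5 - 12*I/5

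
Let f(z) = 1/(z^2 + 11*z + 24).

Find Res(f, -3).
Write f(z) = P(z)/Q(z) with P(z) = 1 and Q(z) = z^2 + 11*z + 24.
The denominator factors as Q(z) = (z + 3)*(z + 8), so z = -3 is a simple zero of Q and P is analytic there; z = -3 is therefore a simple pole and
  Res(f, z₀) = P(z₀)/Q'(z₀).

Q'(z) = 2*z + 11, so Q'(-3) = 5.
P(-3) = 1.

Res(f, -3) = (1)/(5) = 1/5

Final answer: 1/5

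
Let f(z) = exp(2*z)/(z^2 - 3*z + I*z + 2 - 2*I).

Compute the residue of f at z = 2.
(1/2 - I/2)*exp(4)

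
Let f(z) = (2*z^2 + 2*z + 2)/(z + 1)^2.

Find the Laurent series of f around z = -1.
Put w = z - (-1), i.e. z = w - 1. The denominator is w^2, so it suffices to rewrite the numerator in powers of w.

P(z) = 2*z^2 + 2*z + 2
P(w - 1) = 2 - 2*w + 2*w^2

Dividing each term by w^2:
  f = 2/w^2 - 2/w + 2

Substituting back w = z + 1:
  f(z) = 2/(z + 1)^2 - 2/(z + 1) + 2

The series is finite because the numerator is a polynomial; the negative powers form the principal part, and the coefficient of 1/(z + 1) gives Res(f, -1) = -2.

Final answer: 2/(z + 1)^2 - 2/(z + 1) + 2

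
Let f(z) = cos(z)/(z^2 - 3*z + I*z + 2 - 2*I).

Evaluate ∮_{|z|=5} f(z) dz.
By the residue theorem, ∮_C f(z) dz = 2πi · (sum of the residues of f at the poles inside |z| = 5).

The denominator factors as (z - 1 + I)*(z - 2), so the singularities of f are simple poles at z = 1 - I, z = 2.
  |1 - I|² = 2 < 25 = 5², so this pole is inside the contour.
  |2|² = 4 < 25 = 5², so this pole is inside the contour.

With P(z) = cos(z) and Q(z) = z^2 - 3*z + I*z + 2 - 2*I, each pole is simple, so Res(f, z₀) = P(z₀)/Q'(z₀) with Q'(z) = 2*z - 3 + I.
  Res(f, 1 - I) = P(1 - I)/Q'(1 - I) = (cos(1 - I))/(-1 - I) = (-1/2 + I/2)*cos(1 - I)
  Res(f, 2) = P(2)/Q'(2) = (cos(2))/(1 + I) = (1/2 - I/2)*cos(2)

Sum of residues inside C: (-1/2 + I/2)*cos(1 - I) + (1/2 - I/2)*cos(2)
∮_C f(z) dz = 2πi · ((-1/2 + I/2)*cos(1 - I) + (1/2 - I/2)*cos(2)) = pi*(-1 - I)*cos(1 - I) + pi*(1 + I)*cos(2)

Final answer: pi*(-1 - I)*cos(1 - I) + pi*(1 + I)*cos(2)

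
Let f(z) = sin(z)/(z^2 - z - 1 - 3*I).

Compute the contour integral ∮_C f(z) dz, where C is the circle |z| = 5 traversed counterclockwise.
By the residue theorem, ∮_C f(z) dz = 2πi · (sum of the residues of f at the poles inside |z| = 5).

The denominator factors as (z - 2 - I)*(z + 1 + I), so the singularities of f are simple poles at z = 2 + I, z = -1 - I.
  |2 + I|² = 5 < 25 = 5², so this pole is inside the contour.
  |-1 - I|² = 2 < 25 = 5², so this pole is inside the contour.

With P(z) = sin(z) and Q(z) = z^2 - z - 1 - 3*I, each pole is simple, so Res(f, z₀) = P(z₀)/Q'(z₀) with Q'(z) = 2*z - 1.
  Res(f, 2 + I) = P(2 + I)/Q'(2 + I) = (sin(2 + I))/(3 + 2*I) = (3/13 - 2*I/13)*sin(2 + I)
  Res(f, -1 - I) = P(-1 - I)/Q'(-1 - I) = (-sin(1 + I))/(-3 - 2*I) = (3/13 - 2*I/13)*sin(1 + I)

Sum of residues inside C: (3/13 - 2*I/13)*sin(2 + I) + (3/13 - 2*I/13)*sin(1 + I)
∮_C f(z) dz = 2πi · ((3/13 - 2*I/13)*sin(2 + I) + (3/13 - 2*I/13)*sin(1 + I)) = pi*(4/13 + 6*I/13)*sin(2 + I) + pi*(4/13 + 6*I/13)*sin(1 + I)

Final answer: pi*(4/13 + 6*I/13)*sin(2 + I) + pi*(4/13 + 6*I/13)*sin(1 + I)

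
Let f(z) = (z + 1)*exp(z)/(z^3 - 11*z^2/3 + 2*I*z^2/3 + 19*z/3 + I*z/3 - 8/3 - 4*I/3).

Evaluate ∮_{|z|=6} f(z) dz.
By the residue theorem, ∮_C f(z) dz = 2πi · (sum of the residues of f at the poles inside |z| = 6).

The denominator factors as (z - 2/3 - I/3)*(z - 1 - I)*(z - 2 + 2*I), so the singularities of f are simple poles at z = 2/3 + I/3, z = 1 + I, z = 2 - 2*I.
  |2/3 + I/3|² = 5/9 < 36 = 6², so this pole is inside the contour.
  |1 + I|² = 2 < 36 = 6², so this pole is inside the contour.
  |2 - 2*I|² = 8 < 36 = 6², so this pole is inside the contour.

With P(z) = (z + 1)*exp(z) and Q(z) = z^3 - 11*z^2/3 + 2*I*z^2/3 + 19*z/3 + I*z/3 - 8/3 - 4*I/3, each pole is simple, so Res(f, z₀) = P(z₀)/Q'(z₀) with Q'(z) = 3*z^2 - 22*z/3 + 4*I*z/3 + 19/3 + I/3.
  Res(f, 2/3 + I/3) = P(2/3 + I/3)/Q'(2/3 + I/3) = ((5/3 + I/3)*exp(2/3 + I/3))/(2 + I/9) = (21/25 + 3*I/25)*exp(2/3 + I/3)
  Res(f, 1 + I) = P(1 + I)/Q'(1 + I) = ((2 + I)*exp(1 + I))/(-7/3 + I/3) = (-39/50 - 27*I/50)*exp(1 + I)
  Res(f, 2 - 2*I) = P(2 - 2*I)/Q'(2 - 2*I) = ((3 - 2*I)*exp(2 - 2*I))/(-17/3 - 19*I/3) = (-3/50 + 21*I/50)*exp(2 - 2*I)

Sum of residues inside C: (-39/50 - 27*I/50)*exp(1 + I) + (-3/50 + 21*I/50)*exp(2 - 2*I) + (21/25 + 3*I/25)*exp(2/3 + I/3)
∮_C f(z) dz = 2πi · ((-39/50 - 27*I/50)*exp(1 + I) + (-3/50 + 21*I/50)*exp(2 - 2*I) + (21/25 + 3*I/25)*exp(2/3 + I/3)) = pi*(27/25 - 39*I/25)*exp(1 + I) + pi*(-6/25 + 42*I/25)*exp(2/3 + I/3) + pi*(-21/25 - 3*I/25)*exp(2 - 2*I)

Final answer: pi*(27/25 - 39*I/25)*exp(1 + I) + pi*(-6/25 + 42*I/25)*exp(2/3 + I/3) + pi*(-21/25 - 3*I/25)*exp(2 - 2*I)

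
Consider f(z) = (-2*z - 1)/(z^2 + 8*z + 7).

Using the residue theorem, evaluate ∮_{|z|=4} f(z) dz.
By the residue theorem, ∮_C f(z) dz = 2πi · (sum of the residues of f at the poles inside |z| = 4).

The denominator factors as (z + 7)*(z + 1), so the singularities of f are simple poles at z = -7, z = -1.
  |-7|² = 49 > 16 = 4², so this pole is outside the contour.
  |-1|² = 1 < 16 = 4², so this pole is inside the contour.

With P(z) = -2*z - 1 and Q(z) = z^2 + 8*z + 7, each pole is simple, so Res(f, z₀) = P(z₀)/Q'(z₀) with Q'(z) = 2*z + 8.
  Res(f, -1) = P(-1)/Q'(-1) = (1)/(6) = 1/6

∮_C f(z) dz = 2πi · (1/6) = I*pi/3

Final answer: I*pi/3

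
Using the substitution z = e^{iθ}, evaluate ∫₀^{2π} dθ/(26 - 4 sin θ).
sqrt(165)*pi/165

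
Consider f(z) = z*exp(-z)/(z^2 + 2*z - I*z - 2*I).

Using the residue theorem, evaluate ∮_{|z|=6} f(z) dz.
By the residue theorem, ∮_C f(z) dz = 2πi · (sum of the residues of f at the poles inside |z| = 6).

The denominator factors as (z + 2)*(z - I), so the singularities of f are simple poles at z = -2, z = I.
  |-2|² = 4 < 36 = 6², so this pole is inside the contour.
  |I|² = 1 < 36 = 6², so this pole is inside the contour.

With P(z) = z*exp(-z) and Q(z) = z^2 + 2*z - I*z - 2*I, each pole is simple, so Res(f, z₀) = P(z₀)/Q'(z₀) with Q'(z) = 2*z + 2 - I.
  Res(f, -2) = P(-2)/Q'(-2) = (-2*exp(2))/(-2 - I) = (4/5 - 2*I/5)*exp(2)
  Res(f, I) = P(I)/Q'(I) = (I*exp(-I))/(2 + I) = (1/5 + 2*I/5)*exp(-I)

Sum of residues inside C: (4/5 - 2*I/5)*exp(2) + (1/5 + 2*I/5)*exp(-I)
∮_C f(z) dz = 2πi · ((4/5 - 2*I/5)*exp(2) + (1/5 + 2*I/5)*exp(-I)) = pi*(-4/5 + 2*I/5)*exp(-I) + pi*(4/5 + 8*I/5)*exp(2)

Final answer: pi*(-4/5 + 2*I/5)*exp(-I) + pi*(4/5 + 8*I/5)*exp(2)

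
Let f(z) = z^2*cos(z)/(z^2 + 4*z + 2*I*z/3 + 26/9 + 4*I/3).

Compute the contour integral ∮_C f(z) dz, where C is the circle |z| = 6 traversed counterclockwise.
By the residue theorem, ∮_C f(z) dz = 2πi · (sum of the residues of f at the poles inside |z| = 6).

The denominator factors as (z + 3 + I/3)*(z + 1 + I/3), so the singularities of f are simple poles at z = -3 - I/3, z = -1 - I/3.
  |-3 - I/3|² = 82/9 < 36 = 6², so this pole is inside the contour.
  |-1 - I/3|² = 10/9 < 36 = 6², so this pole is inside the contour.

With P(z) = z^2*cos(z) and Q(z) = z^2 + 4*z + 2*I*z/3 + 26/9 + 4*I/3, each pole is simple, so Res(f, z₀) = P(z₀)/Q'(z₀) with Q'(z) = 2*z + 4 + 2*I/3.
  Res(f, -3 - I/3) = P(-3 - I/3)/Q'(-3 - I/3) = ((80/9 + 2*I)*cos(3 + I/3))/(-2) = (-40/9 - I)*cos(3 + I/3)
  Res(f, -1 - I/3) = P(-1 - I/3)/Q'(-1 - I/3) = ((8/9 + 2*I/3)*cos(1 + I/3))/(2) = (4/9 + I/3)*cos(1 + I/3)

Sum of residues inside C: (4/9 + I/3)*cos(1 + I/3) + (-40/9 - I)*cos(3 + I/3)
∮_C f(z) dz = 2πi · ((4/9 + I/3)*cos(1 + I/3) + (-40/9 - I)*cos(3 + I/3)) = pi*(-2/3 + 8*I/9)*cos(1 + I/3) + pi*(2 - 80*I/9)*cos(3 + I/3)

Final answer: pi*(-2/3 + 8*I/9)*cos(1 + I/3) + pi*(2 - 80*I/9)*cos(3 + I/3)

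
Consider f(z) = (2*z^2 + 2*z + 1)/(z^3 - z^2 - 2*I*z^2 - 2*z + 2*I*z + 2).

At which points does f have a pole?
{-1 + I, 1, 1 + I}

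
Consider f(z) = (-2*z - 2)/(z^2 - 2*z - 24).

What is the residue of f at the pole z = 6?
Write f(z) = P(z)/Q(z) with P(z) = -2*z - 2 and Q(z) = z^2 - 2*z - 24.
The denominator factors as Q(z) = (z - 6)*(z + 4), so z = 6 is a simple zero of Q and P is analytic there; z = 6 is therefore a simple pole and
  Res(f, z₀) = P(z₀)/Q'(z₀).

Q'(z) = 2*z - 2, so Q'(6) = 10.
P(6) = -14.

Res(f, 6) = (-14)/(10) = -7/5

Final answer: -7/5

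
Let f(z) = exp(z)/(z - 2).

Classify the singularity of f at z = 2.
Write f(z) = g(z)/(z - 2) with g(z) = exp(z).
g is entire and g(2) = exp(2) ≠ 0, so no factor of (z - 2) cancels: the Laurent expansion of f about z = 2 starts at the power -1, i.e. lim_{z→z₀} (z - z₀) f(z) = exp(2) is finite and nonzero.
So z = 2 is a pole of order 1.

Final answer: pole of order 1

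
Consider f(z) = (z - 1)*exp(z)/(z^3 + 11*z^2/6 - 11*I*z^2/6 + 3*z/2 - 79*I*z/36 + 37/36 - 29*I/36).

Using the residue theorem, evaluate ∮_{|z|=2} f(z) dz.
By the residue theorem, ∮_C f(z) dz = 2πi · (sum of the residues of f at the poles inside |z| = 2).

The denominator factors as (z + 1/3 + I/2)*(z + 1/2 - 2*I)*(z + 1 - I/3), so the singularities of f are simple poles at z = -1/3 - I/2, z = -1/2 + 2*I, z = -1 + I/3.
  |-1/3 - I/2|² = 13/36 < 4 = 2², so this pole is inside the contour.
  |-1/2 + 2*I|² = 17/4 > 4 = 2², so this pole is outside the contour.
  |-1 + I/3|² = 10/9 < 4 = 2², so this pole is inside the contour.

With P(z) = (z - 1)*exp(z) and Q(z) = z^3 + 11*z^2/6 - 11*I*z^2/6 + 3*z/2 - 79*I*z/36 + 37/36 - 29*I/36, each pole is simple, so Res(f, z₀) = P(z₀)/Q'(z₀) with Q'(z) = 3*z^2 + 11*z/3 - 11*I*z/3 + 3/2 - 79*I/36.
  Res(f, -1/3 - I/2) = P(-1/3 - I/2)/Q'(-1/3 - I/2) = ((-4/3 - I/2)*exp(-1/3 - I/2))/(-71/36 - 65*I/36) = (2289/4633 - 921*I/4633)*exp(-1/3 - I/2)
  Res(f, -1 + I/3) = P(-1 + I/3)/Q'(-1 + I/3) = ((-2 + I/3)*exp(-1 + I/3))/(31/18 + 25*I/36) = (-4164/4469 + 2544*I/4469)*exp(-1 + I/3)

Sum of residues inside C: (2289/4633 - 921*I/4633)*exp(-1/3 - I/2) + (-4164/4469 + 2544*I/4469)*exp(-1 + I/3)
∮_C f(z) dz = 2πi · ((2289/4633 - 921*I/4633)*exp(-1/3 - I/2) + (-4164/4469 + 2544*I/4469)*exp(-1 + I/3)) = pi*(-5088/4469 - 8328*I/4469)*exp(-1 + I/3) + pi*(1842/4633 + 4578*I/4633)*exp(-1/3 - I/2)

Final answer: pi*(-5088/4469 - 8328*I/4469)*exp(-1 + I/3) + pi*(1842/4633 + 4578*I/4633)*exp(-1/3 - I/2)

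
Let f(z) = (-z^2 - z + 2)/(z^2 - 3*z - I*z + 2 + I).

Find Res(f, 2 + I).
Write f(z) = P(z)/Q(z) with P(z) = -z^2 - z + 2 and Q(z) = z^2 - 3*z - I*z + 2 + I.
The denominator factors as Q(z) = (z - 1)*(z - 2 - I), so z = 2 + I is a simple zero of Q and P is analytic there; z = 2 + I is therefore a simple pole and
  Res(f, z₀) = P(z₀)/Q'(z₀).

Q'(z) = 2*z - 3 - I, so Q'(2 + I) = 1 + I.
P(2 + I) = -3 - 5*I.

Res(f, 2 + I) = (-3 - 5*I)/(1 + I) = -4 - I

Final answer: -4 - I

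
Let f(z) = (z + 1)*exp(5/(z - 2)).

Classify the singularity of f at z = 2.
Let u = z - 2. Then
  e^(5/u) = Σ_{k≥0} (5)^k/(k!·u^k) = 1 + 5/u + 25/(2*u^2) + 125/(6*u^3) + ...
which has infinitely many negative powers of u, so exp(5/(z - 2)) has an essential singularity at z = 2.
The extra factor z + 1 is a nonzero polynomial; if the product had at most a pole at z = 2, dividing by that polynomial would leave exp(5/(z - 2)) with at most a pole too — contradiction. (Equivalently, the product's Laurent series still has infinitely many negative powers.)
So the singularity is essential.

Final answer: essential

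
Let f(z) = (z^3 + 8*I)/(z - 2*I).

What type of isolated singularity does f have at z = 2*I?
The numerator vanishes at z = 2*I ((2*I)^3 = -8*I), so it is divisible by z - 2*I:
  z^3 + 8*I = (z - 2*I)*(z^2 + 2*I*z - 4)
Hence for z ≠ 2*I, f(z) = z^2 + 2*I*z - 4, a polynomial, and lim_{z→2*I} f(z) = -12 is finite.
So the singularity is removable.

Final answer: removable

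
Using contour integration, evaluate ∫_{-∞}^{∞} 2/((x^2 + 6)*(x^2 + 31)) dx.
Let f(z) = 2/((z^2 + 6)*(z^2 + 31)). The denominator has no real zeros and deg Q - deg P = 4 ≥ 2, so the integral of f over the upper semicircle |z| = R tends to 0 as R → ∞. Closing the contour in the upper half-plane,
  ∫_{-∞}^{∞} f(x) dx = 2πi · Σ Res(f, z_k)  over the poles with Im z_k > 0.

Zeros of the denominator: z^2 + 31 = 0 gives z = ±sqrt(31)*I; z^2 + 6 = 0 gives z = ±sqrt(6)*I.
Upper half-plane: z = sqrt(31)*I, z = sqrt(6)*I (simple).

Each pole is a simple zero of Q(z) = z^4 + 37*z^2 + 186, so Res(f, z₀) = P(z₀)/Q'(z₀) with P(z) = 2, Q'(z) = 4*z^3 + 74*z:
  Res(f, sqrt(31)*I) = (2)/(-50*sqrt(31)*I) = sqrt(31)*I/775
  Res(f, sqrt(6)*I) = (2)/(50*sqrt(6)*I) = -sqrt(6)*I/150

Sum of residues: I*(-sqrt(6)/150 + sqrt(31)/775)
∫_{-∞}^{∞} f(x) dx = 2πi · (I*(-sqrt(6)/150 + sqrt(31)/775)) = pi*(-6*sqrt(31) + 31*sqrt(6))/2325

Final answer: pi*(-6*sqrt(31) + 31*sqrt(6))/2325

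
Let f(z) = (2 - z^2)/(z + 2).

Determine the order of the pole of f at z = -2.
1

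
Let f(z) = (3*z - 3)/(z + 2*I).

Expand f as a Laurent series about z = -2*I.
(-3 - 6*I)/(z + 2*I) + 3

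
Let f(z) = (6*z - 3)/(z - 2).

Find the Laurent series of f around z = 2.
9/(z - 2) + 6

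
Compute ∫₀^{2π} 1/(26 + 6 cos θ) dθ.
sqrt(10)*pi/40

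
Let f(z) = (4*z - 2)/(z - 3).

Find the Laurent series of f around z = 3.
Put w = z - (3), i.e. z = w + 3. The denominator is w, so it suffices to rewrite the numerator in powers of w.

P(z) = 4*z - 2
P(w + 3) = 10 + 4*w

Dividing each term by w:
  f = 10/w + 4

Substituting back w = z - 3:
  f(z) = 10/(z - 3) + 4

The series is finite because the numerator is a polynomial; the negative powers form the principal part, and the coefficient of 1/(z - 3) gives Res(f, 3) = 10.

Final answer: 10/(z - 3) + 4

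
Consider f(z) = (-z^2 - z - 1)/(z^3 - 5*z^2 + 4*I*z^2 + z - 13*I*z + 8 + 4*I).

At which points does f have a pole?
The singularities of f are the zeros of the denominator. Factoring,
  z^3 - 5*z^2 + 4*I*z^2 + z - 13*I*z + 8 + 4*I = (z - 2 + 2*I)*(z - 3 + I)*(z + I)
so the candidates are z = 2 - 2*I, z = 3 - I, z = -I.

Check the numerator P(z) = -z^2 - z - 1 at each one:
  P(2 - 2*I) = -3 + 10*I ≠ 0, so z = 2 - 2*I is a (simple) pole.
  P(3 - I) = -12 + 7*I ≠ 0, so z = 3 - I is a (simple) pole.
  P(-I) = I ≠ 0, so z = -I is a (simple) pole.

Poles of f: {-I, 2 - 2*I, 3 - I}

Final answer: {-I, 2 - 2*I, 3 - I}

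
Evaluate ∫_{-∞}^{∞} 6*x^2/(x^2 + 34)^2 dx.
Let f(z) = 6*z^2/(z^2 + 34)^2. The denominator has no real zeros and deg Q - deg P = 2 ≥ 2, so the integral of f over the upper semicircle |z| = R tends to 0 as R → ∞. Closing the contour in the upper half-plane,
  ∫_{-∞}^{∞} f(x) dx = 2πi · Σ Res(f, z_k)  over the poles with Im z_k > 0.

Zeros of the denominator: z^2 + 34 = 0 gives z = ±sqrt(34)*I.
Upper half-plane: z = sqrt(34)*I (a pole of order 2).

Write f(z) = g(z)/(z - sqrt(34)*I)^2 with g(z) = 6*z^2/(z + sqrt(34)*I)^2. For a double pole, Res(f, z₀) = g'(z₀):
  g'(z) = 12*sqrt(34)*I*z/(z + sqrt(34)*I)^3
  Res(f, sqrt(34)*I) = g'(sqrt(34)*I) = -3*sqrt(34)*I/68

∫_{-∞}^{∞} f(x) dx = 2πi · (-3*sqrt(34)*I/68) = 3*sqrt(34)*pi/34

Final answer: 3*sqrt(34)*pi/34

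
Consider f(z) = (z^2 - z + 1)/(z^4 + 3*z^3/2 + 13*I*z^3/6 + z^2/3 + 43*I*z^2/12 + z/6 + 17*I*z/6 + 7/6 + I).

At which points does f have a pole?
The singularities of f are the zeros of the denominator. Factoring,
  z^4 + 3*z^3/2 + 13*I*z^3/6 + z^2/3 + 43*I*z^2/12 + z/6 + 17*I*z/6 + 7/6 + I = (z - 1/2 + 2*I)*(z + 1 - I/3)*(z + 1 + I)*(z - I/2)
so the candidates are z = 1/2 - 2*I, z = -1 + I/3, z = -1 - I, z = I/2.

Check the numerator P(z) = z^2 - z + 1 at each one:
  P(1/2 - 2*I) = -13/4 ≠ 0, so z = 1/2 - 2*I is a (simple) pole.
  P(-1 + I/3) = 26/9 - I ≠ 0, so z = -1 + I/3 is a (simple) pole.
  P(-1 - I) = 2 + 3*I ≠ 0, so z = -1 - I is a (simple) pole.
  P(I/2) = 3/4 - I/2 ≠ 0, so z = I/2 is a (simple) pole.

Poles of f: {-1 - I, -1 + I/3, I/2, 1/2 - 2*I}

Final answer: {-1 - I, -1 + I/3, I/2, 1/2 - 2*I}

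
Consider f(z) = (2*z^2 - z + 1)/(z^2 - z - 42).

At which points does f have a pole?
The singularities of f are the zeros of the denominator. Factoring,
  z^2 - z - 42 = (z + 6)*(z - 7)
so the candidates are z = -6, z = 7.

Check the numerator P(z) = 2*z^2 - z + 1 at each one:
  P(-6) = 79 ≠ 0, so z = -6 is a (simple) pole.
  P(7) = 92 ≠ 0, so z = 7 is a (simple) pole.

Poles of f: {-6, 7}

Final answer: {-6, 7}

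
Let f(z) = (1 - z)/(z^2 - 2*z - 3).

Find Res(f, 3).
Write f(z) = P(z)/Q(z) with P(z) = 1 - z and Q(z) = z^2 - 2*z - 3.
The denominator factors as Q(z) = (z - 3)*(z + 1), so z = 3 is a simple zero of Q and P is analytic there; z = 3 is therefore a simple pole and
  Res(f, z₀) = P(z₀)/Q'(z₀).

Q'(z) = 2*z - 2, so Q'(3) = 4.
P(3) = -2.

Res(f, 3) = (-2)/(4) = -1/2

Final answer: -1/2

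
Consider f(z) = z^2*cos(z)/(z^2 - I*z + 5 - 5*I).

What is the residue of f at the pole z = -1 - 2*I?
Write f(z) = P(z)/Q(z) with P(z) = z^2*cos(z) and Q(z) = z^2 - I*z + 5 - 5*I.
The denominator factors as Q(z) = (z - 1 - 3*I)*(z + 1 + 2*I), so z = -1 - 2*I is a simple zero of Q and P is analytic there; z = -1 - 2*I is therefore a simple pole and
  Res(f, z₀) = P(z₀)/Q'(z₀).

Q'(z) = 2*z - I, so Q'(-1 - 2*I) = -2 - 5*I.
P(-1 - 2*I) = (-3 + 4*I)*cos(1 + 2*I).

Res(f, -1 - 2*I) = ((-3 + 4*I)*cos(1 + 2*I))/(-2 - 5*I) = (-14/29 - 23*I/29)*cos(1 + 2*I)

Final answer: (-14/29 - 23*I/29)*cos(1 + 2*I)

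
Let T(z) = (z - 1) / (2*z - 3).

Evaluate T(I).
Substitute z = I:
  numerator:   (I) - 1 = -1 + I
  denominator: 2*(I) - 3 = -3 + 2*I
T(I) = (-1 + I)/(-3 + 2*I); multiplying numerator and denominator by the conjugate -3 - 2*I gives (5 - I)/13 = 5/13 - I/13

Final answer: 5/13 - I/13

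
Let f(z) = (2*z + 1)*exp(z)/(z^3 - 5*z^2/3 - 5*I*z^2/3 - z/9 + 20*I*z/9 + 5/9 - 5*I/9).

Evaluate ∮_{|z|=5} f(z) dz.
pi*(27/2 - 15*I/2)*exp(2/3 + I/3) + pi*(-63/26 - 81*I/26)*exp(I) + pi*(-144/13 + 138*I/13)*exp(1 + I/3)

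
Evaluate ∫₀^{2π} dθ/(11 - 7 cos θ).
Call the integral J. The integrand is 2π-periodic and we integrate over a full period, so shifting θ does not change the value (θ → θ + π flips the sign of the trig term). Hence
  J = ∫₀^{2π} dθ/(11 + 7 cos θ).
Put z = e^{iθ}: then cos θ = (z + 1/z)/2, dθ = dz/(iz), and z runs once counterclockwise around |z| = 1:
  J = ∮_{|z|=1} 1/(11 + 7*(z + 1/z)/2) · dz/(iz) = (2/i) ∮_{|z|=1} dz/(7*z^2 + 22*z + 7).
The roots of 7*z^2 + 22*z + 7 are z = (-11 ± sqrt(11^2 - 7^2))/7, with sqrt(72) = 6*sqrt(2); their product is 1, so only z₊ = -11/7 + 6*sqrt(2)/7 lies inside the unit circle (z₋ = -11/7 - 6*sqrt(2)/7 lies outside).
z₊ is a simple zero of q(z) = 7*z^2 + 22*z + 7, so Res(1/q, z₊) = 1/q'(z₊) with q'(z) = 14*z + 22; and q'(z₊) = 7*(z₊ - z₋) = 12*sqrt(2).
Therefore J = (2/i) · 2πi · 1/(12*sqrt(2)) = 2*pi/(6*sqrt(2)) = sqrt(2)*pi/6

Final answer: sqrt(2)*pi/6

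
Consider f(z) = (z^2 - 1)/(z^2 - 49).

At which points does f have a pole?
{-7, 7}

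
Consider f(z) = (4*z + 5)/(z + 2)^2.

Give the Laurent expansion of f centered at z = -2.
Put w = z - (-2), i.e. z = w - 2. The denominator is w^2, so it suffices to rewrite the numerator in powers of w.

P(z) = 4*z + 5
P(w - 2) = -3 + 4*w

Dividing each term by w^2:
  f = -3/w^2 + 4/w

Substituting back w = z + 2:
  f(z) = -3/(z + 2)^2 + 4/(z + 2)

The series is finite because the numerator is a polynomial; the negative powers form the principal part, and the coefficient of 1/(z + 2) gives Res(f, -2) = 4.

Final answer: -3/(z + 2)^2 + 4/(z + 2)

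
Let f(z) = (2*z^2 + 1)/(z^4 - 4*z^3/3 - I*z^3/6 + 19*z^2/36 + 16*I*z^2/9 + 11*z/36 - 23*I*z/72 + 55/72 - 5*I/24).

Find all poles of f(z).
{-1/2 + I, -1/3 - I/3, 2/3 + I/2, 3/2 - I}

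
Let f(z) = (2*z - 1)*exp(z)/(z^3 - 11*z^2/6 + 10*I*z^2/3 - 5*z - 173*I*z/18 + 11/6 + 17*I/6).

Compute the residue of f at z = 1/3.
Write f(z) = P(z)/Q(z) with P(z) = (2*z - 1)*exp(z) and Q(z) = z^3 - 11*z^2/6 + 10*I*z^2/3 - 5*z - 173*I*z/18 + 11/6 + 17*I/6.
The denominator factors as Q(z) = (z - 1/3)*(z + 3/2 + 3*I)*(z - 3 + I/3), so z = 1/3 is a simple zero of Q and P is analytic there; z = 1/3 is therefore a simple pole and
  Res(f, z₀) = P(z₀)/Q'(z₀).

Q'(z) = 3*z^2 - 11*z/3 + 20*I*z/3 - 5 - 173*I/18, so Q'(1/3) = -53/9 - 133*I/18.
P(1/3) = -exp(1/3)/3.

Res(f, 1/3) = (-exp(1/3)/3)/(-53/9 - 133*I/18) = (636/28925 - 798*I/28925)*exp(1/3)

Final answer: (636/28925 - 798*I/28925)*exp(1/3)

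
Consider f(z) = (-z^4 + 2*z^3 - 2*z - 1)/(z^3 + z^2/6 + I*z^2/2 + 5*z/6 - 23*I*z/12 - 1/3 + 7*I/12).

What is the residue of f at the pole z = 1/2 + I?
Write f(z) = P(z)/Q(z) with P(z) = -z^4 + 2*z^3 - 2*z - 1 and Q(z) = z^3 + z^2/6 + I*z^2/2 + 5*z/6 - 23*I*z/12 - 1/3 + 7*I/12.
The denominator factors as Q(z) = (z - 1/3)*(z + 1 + 3*I/2)*(z - 1/2 - I), so z = 1/2 + I is a simple zero of Q and P is analytic there; z = 1/2 + I is therefore a simple pole and
  Res(f, z₀) = P(z₀)/Q'(z₀).

Q'(z) = 3*z^2 + z/3 + I*z + 5/6 - 23*I/12, so Q'(1/2 + I) = -9/4 + 23*I/12.
P(1/2 + I) = -69/16 - I.

Res(f, 1/2 + I) = (-69/16 - I)/(-9/4 + 23*I/12) = 4485/5032 + 6057*I/5032

Final answer: 4485/5032 + 6057*I/5032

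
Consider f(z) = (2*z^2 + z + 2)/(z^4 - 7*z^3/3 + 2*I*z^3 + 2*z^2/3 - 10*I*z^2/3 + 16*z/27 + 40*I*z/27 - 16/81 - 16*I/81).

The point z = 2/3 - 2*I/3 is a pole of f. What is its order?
Factor the denominator:
  z^4 - 7*z^3/3 + 2*I*z^3 + 2*z^2/3 - 10*I*z^2/3 + 16*z/27 + 40*I*z/27 - 16/81 - 16*I/81 = (z - 2/3 + 2*I/3)^3*(z - 1/3)

The numerator P(z) = 2*z^2 + z + 2 has P(2/3 - 2*I/3) = 8/3 - 22*I/9 ≠ 0, so no factor of (z - 2/3 + 2*I/3) cancels.
Near z = 2/3 - 2*I/3 we can therefore write f(z) = g(z)/(z - 2/3 + 2*I/3)^3 with g analytic at 2/3 - 2*I/3 and g(2/3 - 2*I/3) ≠ 0 (g is the numerator divided by the remaining denominator factors).

Hence z = 2/3 - 2*I/3 is a pole of order 3.

Final answer: 3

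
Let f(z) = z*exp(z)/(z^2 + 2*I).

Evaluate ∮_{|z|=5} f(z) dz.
I*pi*exp(-1 + I) + I*pi*exp(1 - I)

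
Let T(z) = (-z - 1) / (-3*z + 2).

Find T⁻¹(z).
Set w = T(z) = (-z - 1) / (-3*z + 2) and solve for z:
  w*(-3*z + 2) = -z - 1
  2*w + z*(1 - 3*w) + 1 = 0
  z*(1 - 3*w) = -2*w - 1
  z = (2*w + 1)/(3*w - 1)
Renaming the variable, T⁻¹(z) = (2*z + 1)/(3*z - 1).
(Check: ad - bc = -5 ≠ 0, so T is invertible.)

Final answer: (2*z + 1)/(3*z - 1)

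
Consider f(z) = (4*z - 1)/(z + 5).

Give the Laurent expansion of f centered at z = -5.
-21/(z + 5) + 4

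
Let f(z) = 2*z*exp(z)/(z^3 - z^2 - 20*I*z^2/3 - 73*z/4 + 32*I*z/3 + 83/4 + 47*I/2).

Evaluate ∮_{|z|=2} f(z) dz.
By the residue theorem, ∮_C f(z) dz = 2πi · (sum of the residues of f at the poles inside |z| = 2).

The denominator factors as (z + 1/2 - 3*I)*(z + 3/2 - 3*I)*(z - 3 - 2*I/3), so the singularities of f are simple poles at z = -1/2 + 3*I, z = -3/2 + 3*I, z = 3 + 2*I/3.
  |-1/2 + 3*I|² = 37/4 > 4 = 2², so this pole is outside the contour.
  |-3/2 + 3*I|² = 45/4 > 4 = 2², so this pole is outside the contour.
  |3 + 2*I/3|² = 85/9 > 4 = 2², so this pole is outside the contour.

No pole lies inside the contour, so f is analytic on and inside C and the integral is 0 (Cauchy's theorem).

Final answer: 0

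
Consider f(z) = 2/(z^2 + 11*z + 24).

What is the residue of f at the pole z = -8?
Write f(z) = P(z)/Q(z) with P(z) = 2 and Q(z) = z^2 + 11*z + 24.
The denominator factors as Q(z) = (z + 3)*(z + 8), so z = -8 is a simple zero of Q and P is analytic there; z = -8 is therefore a simple pole and
  Res(f, z₀) = P(z₀)/Q'(z₀).

Q'(z) = 2*z + 11, so Q'(-8) = -5.
P(-8) = 2.

Res(f, -8) = (2)/(-5) = -2/5

Final answer: -2/5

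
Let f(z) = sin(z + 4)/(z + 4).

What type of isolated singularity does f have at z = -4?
removable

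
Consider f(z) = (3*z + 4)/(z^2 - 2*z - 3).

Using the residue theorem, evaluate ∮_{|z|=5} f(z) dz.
By the residue theorem, ∮_C f(z) dz = 2πi · (sum of the residues of f at the poles inside |z| = 5).

The denominator factors as (z - 3)*(z + 1), so the singularities of f are simple poles at z = 3, z = -1.
  |3|² = 9 < 25 = 5², so this pole is inside the contour.
  |-1|² = 1 < 25 = 5², so this pole is inside the contour.

With P(z) = 3*z + 4 and Q(z) = z^2 - 2*z - 3, each pole is simple, so Res(f, z₀) = P(z₀)/Q'(z₀) with Q'(z) = 2*z - 2.
  Res(f, 3) = P(3)/Q'(3) = (13)/(4) = 13/4
  Res(f, -1) = P(-1)/Q'(-1) = (1)/(-4) = -1/4

Sum of residues inside C: 3
∮_C f(z) dz = 2πi · (3) = 6*I*pi

Final answer: 6*I*pi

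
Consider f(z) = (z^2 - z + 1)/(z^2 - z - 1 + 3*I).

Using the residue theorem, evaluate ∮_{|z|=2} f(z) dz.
By the residue theorem, ∮_C f(z) dz = 2πi · (sum of the residues of f at the poles inside |z| = 2).

The denominator factors as (z - 2 + I)*(z + 1 - I), so the singularities of f are simple poles at z = 2 - I, z = -1 + I.
  |2 - I|² = 5 > 4 = 2², so this pole is outside the contour.
  |-1 + I|² = 2 < 4 = 2², so this pole is inside the contour.

With P(z) = z^2 - z + 1 and Q(z) = z^2 - z - 1 + 3*I, each pole is simple, so Res(f, z₀) = P(z₀)/Q'(z₀) with Q'(z) = 2*z - 1.
  Res(f, -1 + I) = P(-1 + I)/Q'(-1 + I) = (2 - 3*I)/(-3 + 2*I) = -12/13 + 5*I/13

∮_C f(z) dz = 2πi · (-12/13 + 5*I/13) = pi*(-10/13 - 24*I/13)

Final answer: pi*(-10/13 - 24*I/13)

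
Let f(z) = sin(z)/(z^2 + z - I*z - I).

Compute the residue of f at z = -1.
Write f(z) = P(z)/Q(z) with P(z) = sin(z) and Q(z) = z^2 + z - I*z - I.
The denominator factors as Q(z) = (z - I)*(z + 1), so z = -1 is a simple zero of Q and P is analytic there; z = -1 is therefore a simple pole and
  Res(f, z₀) = P(z₀)/Q'(z₀).

Q'(z) = 2*z + 1 - I, so Q'(-1) = -1 - I.
P(-1) = -sin(1).

Res(f, -1) = (-sin(1))/(-1 - I) = (1/2 - I/2)*sin(1)

Final answer: (1/2 - I/2)*sin(1)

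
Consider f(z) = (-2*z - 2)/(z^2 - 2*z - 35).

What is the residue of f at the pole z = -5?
Write f(z) = P(z)/Q(z) with P(z) = -2*z - 2 and Q(z) = z^2 - 2*z - 35.
The denominator factors as Q(z) = (z - 7)*(z + 5), so z = -5 is a simple zero of Q and P is analytic there; z = -5 is therefore a simple pole and
  Res(f, z₀) = P(z₀)/Q'(z₀).

Q'(z) = 2*z - 2, so Q'(-5) = -12.
P(-5) = 8.

Res(f, -5) = (8)/(-12) = -2/3

Final answer: -2/3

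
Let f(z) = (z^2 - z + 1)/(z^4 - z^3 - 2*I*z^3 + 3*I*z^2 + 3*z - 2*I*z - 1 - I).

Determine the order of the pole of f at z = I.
Factor the denominator:
  z^4 - z^3 - 2*I*z^3 + 3*I*z^2 + 3*z - 2*I*z - 1 - I = (z - I)^3*(z - 1 + I)

The numerator P(z) = z^2 - z + 1 has P(I) = -I ≠ 0, so no factor of (z - I) cancels.
Near z = I we can therefore write f(z) = g(z)/(z - I)^3 with g analytic at I and g(I) ≠ 0 (g is the numerator divided by the remaining denominator factors).

Hence z = I is a pole of order 3.

Final answer: 3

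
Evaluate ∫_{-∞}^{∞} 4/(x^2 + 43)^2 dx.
Let f(z) = 4/(z^2 + 43)^2. The denominator has no real zeros and deg Q - deg P = 4 ≥ 2, so the integral of f over the upper semicircle |z| = R tends to 0 as R → ∞. Closing the contour in the upper half-plane,
  ∫_{-∞}^{∞} f(x) dx = 2πi · Σ Res(f, z_k)  over the poles with Im z_k > 0.

Zeros of the denominator: z^2 + 43 = 0 gives z = ±sqrt(43)*I.
Upper half-plane: z = sqrt(43)*I (a pole of order 2).

Write f(z) = g(z)/(z - sqrt(43)*I)^2 with g(z) = 4/(z + sqrt(43)*I)^2. For a double pole, Res(f, z₀) = g'(z₀):
  g'(z) = -8/(z + sqrt(43)*I)^3
  Res(f, sqrt(43)*I) = g'(sqrt(43)*I) = -sqrt(43)*I/1849

∫_{-∞}^{∞} f(x) dx = 2πi · (-sqrt(43)*I/1849) = 2*sqrt(43)*pi/1849

Final answer: 2*sqrt(43)*pi/1849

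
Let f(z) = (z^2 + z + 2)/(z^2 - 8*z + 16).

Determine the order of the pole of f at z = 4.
2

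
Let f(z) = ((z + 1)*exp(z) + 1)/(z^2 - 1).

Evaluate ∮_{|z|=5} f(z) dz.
2*exp(1)*I*pi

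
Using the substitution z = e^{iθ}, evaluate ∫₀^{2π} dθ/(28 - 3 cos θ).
Call the integral J. The integrand is 2π-periodic and we integrate over a full period, so shifting θ does not change the value (θ → θ + π flips the sign of the trig term). Hence
  J = ∫₀^{2π} dθ/(28 + 3 cos θ).
Put z = e^{iθ}: then cos θ = (z + 1/z)/2, dθ = dz/(iz), and z runs once counterclockwise around |z| = 1:
  J = ∮_{|z|=1} 1/(28 + 3*(z + 1/z)/2) · dz/(iz) = (2/i) ∮_{|z|=1} dz/(3*z^2 + 56*z + 3).
The roots of 3*z^2 + 56*z + 3 are z = (-28 ± sqrt(28^2 - 3^2))/3, with sqrt(775) = 5*sqrt(31); their product is 1, so only z₊ = -28/3 + 5*sqrt(31)/3 lies inside the unit circle (z₋ = -28/3 - 5*sqrt(31)/3 lies outside).
z₊ is a simple zero of q(z) = 3*z^2 + 56*z + 3, so Res(1/q, z₊) = 1/q'(z₊) with q'(z) = 6*z + 56; and q'(z₊) = 3*(z₊ - z₋) = 10*sqrt(31).
Therefore J = (2/i) · 2πi · 1/(10*sqrt(31)) = 2*pi/(5*sqrt(31)) = 2*sqrt(31)*pi/155

Final answer: 2*sqrt(31)*pi/155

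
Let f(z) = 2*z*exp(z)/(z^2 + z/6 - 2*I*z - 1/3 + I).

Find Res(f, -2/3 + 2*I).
Write f(z) = P(z)/Q(z) with P(z) = 2*z*exp(z) and Q(z) = z^2 + z/6 - 2*I*z - 1/3 + I.
The denominator factors as Q(z) = (z - 1/2)*(z + 2/3 - 2*I), so z = -2/3 + 2*I is a simple zero of Q and P is analytic there; z = -2/3 + 2*I is therefore a simple pole and
  Res(f, z₀) = P(z₀)/Q'(z₀).

Q'(z) = 2*z + 1/6 - 2*I, so Q'(-2/3 + 2*I) = -7/6 + 2*I.
P(-2/3 + 2*I) = (-4/3 + 4*I)*exp(-2/3 + 2*I).

Res(f, -2/3 + 2*I) = ((-4/3 + 4*I)*exp(-2/3 + 2*I))/(-7/6 + 2*I) = (344/193 - 72*I/193)*exp(-2/3 + 2*I)

Final answer: (344/193 - 72*I/193)*exp(-2/3 + 2*I)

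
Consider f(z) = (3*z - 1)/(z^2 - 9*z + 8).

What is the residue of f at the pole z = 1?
-2/7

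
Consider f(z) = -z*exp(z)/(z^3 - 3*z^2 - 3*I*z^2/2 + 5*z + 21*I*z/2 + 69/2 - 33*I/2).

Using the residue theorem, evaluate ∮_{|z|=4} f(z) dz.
By the residue theorem, ∮_C f(z) dz = 2πi · (sum of the residues of f at the poles inside |z| = 4).

The denominator factors as (z + 2 - 3*I/2)*(z - 3 + 3*I)*(z - 2 - 3*I), so the singularities of f are simple poles at z = -2 + 3*I/2, z = 3 - 3*I, z = 2 + 3*I.
  |-2 + 3*I/2|² = 25/4 < 16 = 4², so this pole is inside the contour.
  |3 - 3*I|² = 18 > 16 = 4², so this pole is outside the contour.
  |2 + 3*I|² = 13 < 16 = 4², so this pole is inside the contour.

With P(z) = -z*exp(z) and Q(z) = z^3 - 3*z^2 - 3*I*z^2/2 + 5*z + 21*I*z/2 + 69/2 - 33*I/2, each pole is simple, so Res(f, z₀) = P(z₀)/Q'(z₀) with Q'(z) = 3*z^2 - 6*z - 3*I*z + 5 + 21*I/2.
  Res(f, -2 + 3*I/2) = P(-2 + 3*I/2)/Q'(-2 + 3*I/2) = ((2 - 3*I/2)*exp(-2 + 3*I/2))/(107/4 - 21*I/2) = (1108/13213 - 306*I/13213)*exp(-2 + 3*I/2)
  Res(f, 2 + 3*I) = P(2 + 3*I)/Q'(2 + 3*I) = ((-2 - 3*I)*exp(2 + 3*I))/(-13 + 45*I/2) = (-166/2701 + 336*I/2701)*exp(2 + 3*I)

Sum of residues inside C: (-166/2701 + 336*I/2701)*exp(2 + 3*I) + (1108/13213 - 306*I/13213)*exp(-2 + 3*I/2)
∮_C f(z) dz = 2πi · ((-166/2701 + 336*I/2701)*exp(2 + 3*I) + (1108/13213 - 306*I/13213)*exp(-2 + 3*I/2)) = pi*(612/13213 + 2216*I/13213)*exp(-2 + 3*I/2) + pi*(-672/2701 - 332*I/2701)*exp(2 + 3*I)

Final answer: pi*(612/13213 + 2216*I/13213)*exp(-2 + 3*I/2) + pi*(-672/2701 - 332*I/2701)*exp(2 + 3*I)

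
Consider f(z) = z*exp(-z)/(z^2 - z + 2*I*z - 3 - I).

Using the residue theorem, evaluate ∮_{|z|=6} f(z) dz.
By the residue theorem, ∮_C f(z) dz = 2πi · (sum of the residues of f at the poles inside |z| = 6).

The denominator factors as (z + 1 + I)*(z - 2 + I), so the singularities of f are simple poles at z = -1 - I, z = 2 - I.
  |-1 - I|² = 2 < 36 = 6², so this pole is inside the contour.
  |2 - I|² = 5 < 36 = 6², so this pole is inside the contour.

With P(z) = z*exp(-z) and Q(z) = z^2 - z + 2*I*z - 3 - I, each pole is simple, so Res(f, z₀) = P(z₀)/Q'(z₀) with Q'(z) = 2*z - 1 + 2*I.
  Res(f, -1 - I) = P(-1 - I)/Q'(-1 - I) = ((-1 - I)*exp(1 + I))/(-3) = (1/3 + I/3)*exp(1 + I)
  Res(f, 2 - I) = P(2 - I)/Q'(2 - I) = ((2 - I)*exp(-2 + I))/(3) = (2/3 - I/3)*exp(-2 + I)

Sum of residues inside C: (2/3 - I/3)*exp(-2 + I) + (1/3 + I/3)*exp(1 + I)
∮_C f(z) dz = 2πi · ((2/3 - I/3)*exp(-2 + I) + (1/3 + I/3)*exp(1 + I)) = pi*(-2/3 + 2*I/3)*exp(1 + I) + pi*(2/3 + 4*I/3)*exp(-2 + I)

Final answer: pi*(-2/3 + 2*I/3)*exp(1 + I) + pi*(2/3 + 4*I/3)*exp(-2 + I)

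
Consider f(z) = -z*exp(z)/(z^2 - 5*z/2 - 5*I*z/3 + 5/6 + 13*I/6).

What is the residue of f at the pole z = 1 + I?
Write f(z) = P(z)/Q(z) with P(z) = -z*exp(z) and Q(z) = z^2 - 5*z/2 - 5*I*z/3 + 5/6 + 13*I/6.
The denominator factors as Q(z) = (z - 1 - I)*(z - 3/2 - 2*I/3), so z = 1 + I is a simple zero of Q and P is analytic there; z = 1 + I is therefore a simple pole and
  Res(f, z₀) = P(z₀)/Q'(z₀).

Q'(z) = 2*z - 5/2 - 5*I/3, so Q'(1 + I) = -1/2 + I/3.
P(1 + I) = (-1 - I)*exp(1 + I).

Res(f, 1 + I) = ((-1 - I)*exp(1 + I))/(-1/2 + I/3) = (6/13 + 30*I/13)*exp(1 + I)

Final answer: (6/13 + 30*I/13)*exp(1 + I)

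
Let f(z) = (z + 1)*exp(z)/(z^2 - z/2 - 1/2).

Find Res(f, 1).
Write f(z) = P(z)/Q(z) with P(z) = (z + 1)*exp(z) and Q(z) = z^2 - z/2 - 1/2.
The denominator factors as Q(z) = (z + 1/2)*(z - 1), so z = 1 is a simple zero of Q and P is analytic there; z = 1 is therefore a simple pole and
  Res(f, z₀) = P(z₀)/Q'(z₀).

Q'(z) = 2*z - 1/2, so Q'(1) = 3/2.
P(1) = 2*exp(1).

Res(f, 1) = (2*exp(1))/(3/2) = 4*exp(1)/3

Final answer: 4*exp(1)/3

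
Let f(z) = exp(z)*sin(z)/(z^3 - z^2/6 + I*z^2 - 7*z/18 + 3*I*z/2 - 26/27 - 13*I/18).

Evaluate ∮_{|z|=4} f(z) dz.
By the residue theorem, ∮_C f(z) dz = 2πi · (sum of the residues of f at the poles inside |z| = 4).

The denominator factors as (z - 1/2 + 2*I/3)*(z - 2/3 + I)*(z + 1 - 2*I/3), so the singularities of f are simple poles at z = 1/2 - 2*I/3, z = 2/3 - I, z = -1 + 2*I/3.
  |1/2 - 2*I/3|² = 25/36 < 16 = 4², so this pole is inside the contour.
  |2/3 - I|² = 13/9 < 16 = 4², so this pole is inside the contour.
  |-1 + 2*I/3|² = 13/9 < 16 = 4², so this pole is inside the contour.

With P(z) = exp(z)*sin(z) and Q(z) = z^3 - z^2/6 + I*z^2 - 7*z/18 + 3*I*z/2 - 26/27 - 13*I/18, each pole is simple, so Res(f, z₀) = P(z₀)/Q'(z₀) with Q'(z) = 3*z^2 - z/3 + 2*I*z - 7/18 + 3*I/2.
  Res(f, 1/2 - 2*I/3) = P(1/2 - 2*I/3)/Q'(1/2 - 2*I/3) = (exp(1/2 - 2*I/3)*sin(1/2 - 2*I/3))/(7/36 + 13*I/18) = (252/725 - 936*I/725)*exp(1/2 - 2*I/3)*sin(1/2 - 2*I/3)
  Res(f, 2/3 - I) = P(2/3 - I)/Q'(2/3 - I) = (exp(2/3 - I)*sin(2/3 - I))/(-5/18 - 5*I/6) = (-9/25 + 27*I/25)*exp(2/3 - I)*sin(2/3 - I)
  Res(f, -1 + 2*I/3) = P(-1 + 2*I/3)/Q'(-1 + 2*I/3) = (-exp(-1 + 2*I/3)*sin(1 - 2*I/3))/(5/18 - 85*I/18) = (-9/725 - 153*I/725)*exp(-1 + 2*I/3)*sin(1 - 2*I/3)

Sum of residues inside C: (252/725 - 936*I/725)*exp(1/2 - 2*I/3)*sin(1/2 - 2*I/3) + (-9/725 - 153*I/725)*exp(-1 + 2*I/3)*sin(1 - 2*I/3) + (-9/25 + 27*I/25)*exp(2/3 - I)*sin(2/3 - I)
∮_C f(z) dz = 2πi · ((252/725 - 936*I/725)*exp(1/2 - 2*I/3)*sin(1/2 - 2*I/3) + (-9/725 - 153*I/725)*exp(-1 + 2*I/3)*sin(1 - 2*I/3) + (-9/25 + 27*I/25)*exp(2/3 - I)*sin(2/3 - I)) = pi*(1872/725 + 504*I/725)*exp(1/2 - 2*I/3)*sin(1/2 - 2*I/3) + pi*(306/725 - 18*I/725)*exp(-1 + 2*I/3)*sin(1 - 2*I/3) + pi*(-54/25 - 18*I/25)*exp(2/3 - I)*sin(2/3 - I)

Final answer: pi*(1872/725 + 504*I/725)*exp(1/2 - 2*I/3)*sin(1/2 - 2*I/3) + pi*(306/725 - 18*I/725)*exp(-1 + 2*I/3)*sin(1 - 2*I/3) + pi*(-54/25 - 18*I/25)*exp(2/3 - I)*sin(2/3 - I)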